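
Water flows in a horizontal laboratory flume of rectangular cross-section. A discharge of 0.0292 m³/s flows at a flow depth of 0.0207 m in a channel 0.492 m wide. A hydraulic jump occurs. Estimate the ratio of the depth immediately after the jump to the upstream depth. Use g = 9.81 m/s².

q = Q/b = 0.0292/0.492 = 0.0593 m²/s; V₁ = q/y₁ = 2.87 m/s. Fr₁ = V₁/√(g·y₁) = 6.36.
Conjugate-depth relation: y₂/y₁ = ½[√(1 + 8Fr₁²) − 1] = ½[√324.9 − 1] = 8.51.

y₂/y₁ = 8.51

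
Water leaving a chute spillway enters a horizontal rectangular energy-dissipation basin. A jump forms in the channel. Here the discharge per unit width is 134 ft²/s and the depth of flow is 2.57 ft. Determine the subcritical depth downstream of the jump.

V₁ = q/y₁ = 134/2.57 = 52.1 ft/s. Fr₁ = V₁/√(g·y₁) = 52.1/√(32.2×2.57) = 5.73.
From the momentum equation for a rectangular channel, y₂/y₁ = ½[√(1 + 8Fr₁²) − 1] = ½[√263.8 − 1] = 7.62.
y₂ = 7.62 × 2.57 = 19.6 ft.

y₂ = 19.6 ft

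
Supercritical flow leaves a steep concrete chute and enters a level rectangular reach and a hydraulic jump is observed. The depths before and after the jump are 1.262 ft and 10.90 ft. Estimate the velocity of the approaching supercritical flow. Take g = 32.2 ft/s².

V₁ = 41.12 ft/s

For a rectangular channel the momentum equation gives q² = ½·g·y₁·y₂·(y₁ + y₂) = ½×32.2×1.262×10.90×12.16 = 2693.
q = √2693 = 51.90 ft²/s.
V₁ = q/y₁ = 51.90/1.262 = 41.12 ft/s.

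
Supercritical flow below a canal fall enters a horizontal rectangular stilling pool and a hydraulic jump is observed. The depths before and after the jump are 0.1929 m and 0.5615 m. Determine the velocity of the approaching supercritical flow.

V₁ = 3.282 m/s

For a rectangular channel the momentum equation gives q² = ½·g·y₁·y₂·(y₁ + y₂) = ½×9.81×0.1929×0.5615×0.7544 = 0.4008.
q = √0.4008 = 0.6331 m²/s.
V₁ = q/y₁ = 0.6331/0.1929 = 3.282 m/s.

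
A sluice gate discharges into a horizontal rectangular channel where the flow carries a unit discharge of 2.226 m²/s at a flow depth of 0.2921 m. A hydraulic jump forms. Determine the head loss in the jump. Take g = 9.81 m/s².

ΔE = 1.447 m

V₁ = q/y₁ = 2.226/0.2921 = 7.621 m/s. Fr₁ = V₁/√(g·y₁) = 7.621/√(9.81×0.2921) = 4.502.
Sequent-depth ratio: y₂/y₁ = ½[√(1 + 8Fr₁²) − 1] = ½[√163.13 − 1] = 5.886.
y₂ = 5.886 × 0.2921 = 1.719 m.
V₂ = q/y₂ = 2.226/1.719 = 1.295 m/s. E₁ = y₁ + V₁²/2g = 3.252 m; E₂ = y₂ + V₂²/2g = 1.805 m. ΔE = E₁ − E₂ = 1.447 m.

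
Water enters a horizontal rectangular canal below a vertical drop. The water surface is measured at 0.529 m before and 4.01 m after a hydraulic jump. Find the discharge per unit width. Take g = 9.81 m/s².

q = 6.87 m²/s

For a rectangular channel the momentum equation gives q² = ½·g·y₁·y₂·(y₁ + y₂) = ½×9.81×0.529×4.01×4.54 = 47.2.
q = √47.2 = 6.87 m²/s.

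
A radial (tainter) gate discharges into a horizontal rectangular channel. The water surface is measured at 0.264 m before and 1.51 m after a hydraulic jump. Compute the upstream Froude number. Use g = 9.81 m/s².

For a rectangular channel the momentum equation gives q² = ½·g·y₁·y₂·(y₁ + y₂) = ½×9.81×0.264×1.51×1.77 = 3.47.
q = √3.47 = 1.86 m²/s.
V₁ = q/y₁ = 7.05 m/s; Fr₁ = V₁/√(g·y₁) = 4.38.

Fr₁ = 4.38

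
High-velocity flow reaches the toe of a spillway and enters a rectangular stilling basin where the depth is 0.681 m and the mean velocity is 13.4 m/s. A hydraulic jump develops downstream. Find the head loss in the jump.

ΔE = 4.97 m

Fr₁ = V₁/√(g·y₁) = 13.4/√(9.81×0.681) = 5.18.
Sequent-depth ratio: y₂/y₁ = ½[√(1 + 8Fr₁²) − 1] = ½[√216.0 − 1] = 6.85.
y₂ = 6.85 × 0.681 = 4.66 m.
Head loss: ΔE = (y₂ − y₁)³/(4y₁y₂) = (4.66 − 0.681)³/(4×0.681×4.66) = 63.2/12.7 = 4.97 m.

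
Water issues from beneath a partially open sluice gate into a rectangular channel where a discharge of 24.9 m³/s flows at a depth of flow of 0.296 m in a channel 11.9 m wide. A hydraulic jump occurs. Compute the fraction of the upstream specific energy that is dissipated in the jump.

q = Q/b = 24.9/11.9 = 2.09 m²/s; V₁ = q/y₁ = 7.07 m/s. Fr₁ = V₁/√(g·y₁) = 4.15.
Conjugate-depth relation: y₂/y₁ = ½[√(1 + 8Fr₁²) − 1] = ½[√138.7 − 1] = 5.39.
y₂ = 5.39 × 0.296 = 1.59 m.
E₁ = y₁ + V₁²/2g = 2.84 m. ΔE = (y₂ − y₁)³/(4y₁y₂) = 1.16 m. ΔE/E₁ = 1.16/2.84 = 0.408.

ΔE/E₁ = 0.408 (40.8%)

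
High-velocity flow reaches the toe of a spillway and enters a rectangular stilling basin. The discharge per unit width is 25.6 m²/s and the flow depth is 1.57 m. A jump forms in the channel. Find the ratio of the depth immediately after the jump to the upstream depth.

V₁ = q/y₁ = 25.6/1.57 = 16.3 m/s. Fr₁ = V₁/√(g·y₁) = 16.3/√(9.81×1.57) = 4.15.
Bélanger equation: y₂/y₁ = ½[√(1 + 8Fr₁²) − 1] = ½[√139.1 − 1] = 5.40.

y₂/y₁ = 5.40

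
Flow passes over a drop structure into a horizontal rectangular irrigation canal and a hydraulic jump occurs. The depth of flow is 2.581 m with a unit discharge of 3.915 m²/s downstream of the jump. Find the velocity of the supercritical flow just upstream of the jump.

V₁ = 9.657 m/s

V₂ = q/y₂ = 3.915/2.581 = 1.517 m/s; Fr₂ = V₂/√(g·y₂) = 0.3014.
Since the conjugate-depth ratio holds either way, y₁/y₂ = ½[√(1 + 8Fr₂²) − 1] = ½[√1.7270 − 1] = 0.1571.
y₁ = 0.1571 × 2.581 = 0.4054 m.
V₁ = q/y₁ = 3.915/0.4054 = 9.657 m/s.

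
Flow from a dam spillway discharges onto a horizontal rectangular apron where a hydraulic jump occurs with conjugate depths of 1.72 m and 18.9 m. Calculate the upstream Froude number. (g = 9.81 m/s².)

For a rectangular channel the momentum equation gives q² = ½·g·y₁·y₂·(y₁ + y₂) = ½×9.81×1.72×18.9×20.6 = 3288.
q = √3288 = 57.3 m²/s.
V₁ = q/y₁ = 33.3 m/s; Fr₁ = V₁/√(g·y₁) = 8.12.

Fr₁ = 8.12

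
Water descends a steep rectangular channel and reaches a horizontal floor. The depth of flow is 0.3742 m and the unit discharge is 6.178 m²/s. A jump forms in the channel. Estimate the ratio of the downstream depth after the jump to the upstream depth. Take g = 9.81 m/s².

y₂/y₁ = 11.70

V₁ = q/y₁ = 6.178/0.3742 = 16.51 m/s. Fr₁ = V₁/√(g·y₁) = 16.51/√(9.81×0.3742) = 8.617.
Conjugate-depth relation: y₂/y₁ = ½[√(1 + 8Fr₁²) − 1] = ½[√595.03 − 1] = 11.70.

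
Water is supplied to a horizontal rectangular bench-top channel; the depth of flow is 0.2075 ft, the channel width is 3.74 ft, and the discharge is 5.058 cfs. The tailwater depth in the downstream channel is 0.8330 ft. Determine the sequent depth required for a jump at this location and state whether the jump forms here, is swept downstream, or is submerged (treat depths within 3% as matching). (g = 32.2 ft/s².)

y₂ = 0.6434 ft; the jump is submerged

q = Q/b = 5.058/3.74 = 1.352 ft²/s; V₁ = q/y₁ = 6.518 ft/s. Fr₁ = V₁/√(g·y₁) = 2.521.
Sequent-depth ratio: y₂/y₁ = ½[√(1 + 8Fr₁²) − 1] = ½[√51.862 − 1] = 3.101.
y₂ = 3.101 × 0.2075 = 0.6434 ft.
Tailwater y_tw = 0.8330 ft: y_tw > y₂, so the jump is submerged.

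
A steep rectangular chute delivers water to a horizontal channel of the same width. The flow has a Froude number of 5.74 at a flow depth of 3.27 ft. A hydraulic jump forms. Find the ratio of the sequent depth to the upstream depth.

Fr₁ = 5.74 (given).
From the momentum equation for a rectangular channel, y₂/y₁ = ½[√(1 + 8Fr₁²) − 1] = ½[√264.6 − 1] = 7.63.

y₂/y₁ = 7.63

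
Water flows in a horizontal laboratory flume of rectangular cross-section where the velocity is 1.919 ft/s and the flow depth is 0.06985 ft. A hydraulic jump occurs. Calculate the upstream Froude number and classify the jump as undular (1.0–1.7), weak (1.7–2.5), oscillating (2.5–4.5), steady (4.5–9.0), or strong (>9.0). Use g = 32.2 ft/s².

Fr₁ = V₁/√(g·y₁) = 1.919/√(32.2×0.06985) = 1.280.
Fr₁ = 1.280 lies in the undular range.

Fr₁ = 1.280; undular jump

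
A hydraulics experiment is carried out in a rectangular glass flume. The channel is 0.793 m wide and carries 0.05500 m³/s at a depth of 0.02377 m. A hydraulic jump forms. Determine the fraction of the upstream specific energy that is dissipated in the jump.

ΔE/E₁ = 0.567 (56.7%)

q = Q/b = 0.05500/0.793 = 0.06936 m²/s; V₁ = q/y₁ = 2.918 m/s. Fr₁ = V₁/√(g·y₁) = 6.042.
Sequent-depth ratio: y₂/y₁ = ½[√(1 + 8Fr₁²) − 1] = ½[√293.09 − 1] = 8.060.
y₂ = 8.060 × 0.02377 = 0.1916 m.
E₁ = y₁ + V₁²/2g = 0.4577 m. ΔE = (y₂ − y₁)³/(4y₁y₂) = 0.2594 m. ΔE/E₁ = 0.2594/0.4577 = 0.567.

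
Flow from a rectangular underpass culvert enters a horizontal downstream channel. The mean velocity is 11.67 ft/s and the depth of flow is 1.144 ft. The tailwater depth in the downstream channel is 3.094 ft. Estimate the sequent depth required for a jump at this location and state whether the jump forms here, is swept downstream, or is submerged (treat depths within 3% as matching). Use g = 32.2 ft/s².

Fr₁ = V₁/√(g·y₁) = 11.67/√(32.2×1.144) = 1.923.
Bélanger equation: y₂/y₁ = ½[√(1 + 8Fr₁²) − 1] = ½[√30.577 − 1] = 2.265.
y₂ = 2.265 × 1.144 = 2.591 ft.
Tailwater y_tw = 3.094 ft: y_tw > y₂, so the jump is submerged.

y₂ = 2.591 ft; the jump is submerged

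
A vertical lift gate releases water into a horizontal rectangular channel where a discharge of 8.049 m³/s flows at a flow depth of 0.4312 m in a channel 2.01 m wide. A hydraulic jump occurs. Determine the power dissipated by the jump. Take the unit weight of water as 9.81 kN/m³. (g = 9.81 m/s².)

q = Q/b = 8.049/2.01 = 4.004 m²/s; V₁ = q/y₁ = 9.287 m/s. Fr₁ = V₁/√(g·y₁) = 4.515.
Conjugate-depth relation: y₂/y₁ = ½[√(1 + 8Fr₁²) − 1] = ½[√164.11 − 1] = 5.905.
y₂ = 5.905 × 0.4312 = 2.546 m.
V₂ = q/y₂ = 4.004/2.546 = 1.573 m/s. E₁ = y₁ + V₁²/2g = 4.827 m; E₂ = y₂ + V₂²/2g = 2.672 m. ΔE = E₁ − E₂ = 2.155 m.
P = γ·Q·ΔE = 9.81 × 8.049 × 2.155 = 170.1 kW.

P = 170.1 kW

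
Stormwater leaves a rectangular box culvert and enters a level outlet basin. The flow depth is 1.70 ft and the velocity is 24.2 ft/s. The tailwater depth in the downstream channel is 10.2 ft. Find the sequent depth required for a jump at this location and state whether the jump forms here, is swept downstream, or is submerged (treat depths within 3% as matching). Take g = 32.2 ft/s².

Fr₁ = V₁/√(g·y₁) = 24.2/√(32.2×1.70) = 3.27.
Conjugate-depth relation: y₂/y₁ = ½[√(1 + 8Fr₁²) − 1] = ½[√86.59 − 1] = 4.15.
y₂ = 4.15 × 1.70 = 7.06 ft.
Tailwater y_tw = 10.2 ft: y_tw > y₂, so the jump is submerged.

y₂ = 7.06 ft; the jump is submerged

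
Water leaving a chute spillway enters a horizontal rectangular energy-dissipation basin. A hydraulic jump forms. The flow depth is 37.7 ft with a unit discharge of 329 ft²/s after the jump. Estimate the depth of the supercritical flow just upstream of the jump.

V₂ = q/y₂ = 329/37.7 = 8.73 ft/s; Fr₂ = V₂/√(g·y₂) = 0.250.
Since the conjugate-depth ratio holds either way, y₁/y₂ = ½[√(1 + 8Fr₂²) − 1] = ½[√1.502 − 1] = 0.113.
y₁ = 0.113 × 37.7 = 4.25 ft.

y₁ = 4.25 ft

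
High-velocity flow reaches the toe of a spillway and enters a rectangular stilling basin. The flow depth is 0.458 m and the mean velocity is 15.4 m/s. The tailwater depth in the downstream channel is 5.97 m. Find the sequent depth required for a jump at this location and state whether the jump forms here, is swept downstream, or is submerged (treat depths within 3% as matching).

y₂ = 4.48 m; the jump is submerged

Fr₁ = V₁/√(g·y₁) = 15.4/√(9.81×0.458) = 7.27.
Sequent-depth ratio: y₂/y₁ = ½[√(1 + 8Fr₁²) − 1] = ½[√423.3 − 1] = 9.79.
y₂ = 9.79 × 0.458 = 4.48 m.
Tailwater y_tw = 5.97 m: y_tw > y₂, so the jump is submerged.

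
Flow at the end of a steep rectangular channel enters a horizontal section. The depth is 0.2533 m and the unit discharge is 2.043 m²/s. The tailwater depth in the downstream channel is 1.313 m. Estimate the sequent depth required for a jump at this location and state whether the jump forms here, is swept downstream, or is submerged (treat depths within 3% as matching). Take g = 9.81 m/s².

y₂ = 1.711 m; the jump is swept downstream

V₁ = q/y₁ = 2.043/0.2533 = 8.066 m/s. Fr₁ = V₁/√(g·y₁) = 8.066/√(9.81×0.2533) = 5.117.
Sequent-depth ratio: y₂/y₁ = ½[√(1 + 8Fr₁²) − 1] = ½[√210.44 − 1] = 6.753.
y₂ = 6.753 × 0.2533 = 1.711 m.
Tailwater y_tw = 1.313 m: y_tw < y₂, so the jump is swept downstream.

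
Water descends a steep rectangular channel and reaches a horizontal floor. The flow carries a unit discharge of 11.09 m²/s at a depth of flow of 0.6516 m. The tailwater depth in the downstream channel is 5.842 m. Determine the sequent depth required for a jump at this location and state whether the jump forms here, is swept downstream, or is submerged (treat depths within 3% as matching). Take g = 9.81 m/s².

V₁ = q/y₁ = 11.09/0.6516 = 17.02 m/s. Fr₁ = V₁/√(g·y₁) = 17.02/√(9.81×0.6516) = 6.732.
From the momentum equation for a rectangular channel, y₂/y₁ = ½[√(1 + 8Fr₁²) − 1] = ½[√363.53 − 1] = 9.033.
y₂ = 9.033 × 0.6516 = 5.886 m.
Tailwater y_tw = 5.842 m: y_tw ≈ y₂, so the jump forms here.

y₂ = 5.886 m; the jump forms here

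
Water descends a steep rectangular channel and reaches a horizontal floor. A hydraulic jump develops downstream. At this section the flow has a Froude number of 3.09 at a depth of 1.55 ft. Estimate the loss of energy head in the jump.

ΔE = 2.42 ft

Fr₁ = 3.09 (given).
Bélanger equation: y₂/y₁ = ½[√(1 + 8Fr₁²) − 1] = ½[√77.38 − 1] = 3.90.
y₂ = 3.90 × 1.55 = 6.04 ft.
Head loss: ΔE = (y₂ − y₁)³/(4y₁y₂) = (6.04 − 1.55)³/(4×1.55×6.04) = 90.7/37.5 = 2.42 ft.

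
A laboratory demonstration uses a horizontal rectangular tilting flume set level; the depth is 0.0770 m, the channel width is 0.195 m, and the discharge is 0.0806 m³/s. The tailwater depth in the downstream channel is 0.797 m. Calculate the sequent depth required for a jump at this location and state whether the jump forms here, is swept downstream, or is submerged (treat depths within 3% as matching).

y₂ = 0.635 m; the jump is submerged

q = Q/b = 0.0806/0.195 = 0.413 m²/s; V₁ = q/y₁ = 5.37 m/s. Fr₁ = V₁/√(g·y₁) = 6.18.
Bélanger equation: y₂/y₁ = ½[√(1 + 8Fr₁²) − 1] = ½[√306.2 − 1] = 8.25.
y₂ = 8.25 × 0.0770 = 0.635 m.
Tailwater y_tw = 0.797 m: y_tw > y₂, so the jump is submerged.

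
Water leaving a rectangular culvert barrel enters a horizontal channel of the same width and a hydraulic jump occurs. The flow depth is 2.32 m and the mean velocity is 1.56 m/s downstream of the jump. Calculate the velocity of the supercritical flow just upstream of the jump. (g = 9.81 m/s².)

V₁ = 8.62 m/s

Fr₂ = V₂/√(g·y₂) = 1.56/√(9.81×2.32) = 0.327.
From the momentum equation (using Fr₂), y₁/y₂ = ½[√(1 + 8Fr₂²) − 1] = ½[√1.855 − 1] = 0.181.
y₁ = 0.181 × 2.32 = 0.420 m.
V₁ = q/y₁ = 3.62/0.420 = 8.62 m/s.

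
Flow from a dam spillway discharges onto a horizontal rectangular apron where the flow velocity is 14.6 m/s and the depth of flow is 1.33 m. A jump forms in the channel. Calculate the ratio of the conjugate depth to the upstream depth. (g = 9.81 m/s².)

y₂/y₁ = 5.24

Fr₁ = V₁/√(g·y₁) = 14.6/√(9.81×1.33) = 4.04.
Sequent-depth ratio: y₂/y₁ = ½[√(1 + 8Fr₁²) − 1] = ½[√131.7 − 1] = 5.24.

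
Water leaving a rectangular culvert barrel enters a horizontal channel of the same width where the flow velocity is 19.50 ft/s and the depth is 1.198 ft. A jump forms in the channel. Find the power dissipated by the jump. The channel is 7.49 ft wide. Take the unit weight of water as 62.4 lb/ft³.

Fr₁ = V₁/√(g·y₁) = 19.50/√(32.2×1.198) = 3.140.
Conjugate-depth relation: y₂/y₁ = ½[√(1 + 8Fr₁²) − 1] = ½[√79.858 − 1] = 3.968.
y₂ = 3.968 × 1.198 = 4.754 ft.
Head loss: ΔE = (y₂ − y₁)³/(4y₁y₂) = (4.754 − 1.198)³/(4×1.198×4.754) = 44.96/22.78 = 1.974 ft.
q = V₁·y₁ = 19.50 × 1.198 = 23.36 ft²/s. Q = q·b = 23.36 × 7.49 = 175.0 cfs. P = γ·Q·ΔE/550 = 62.4 × 175.0 × 1.974 / 550 = 39.18 hp.

P = 39.18 hp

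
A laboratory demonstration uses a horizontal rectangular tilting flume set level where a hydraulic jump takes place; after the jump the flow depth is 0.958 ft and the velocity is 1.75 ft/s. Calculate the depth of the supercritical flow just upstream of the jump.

y₁ = 0.163 ft

Fr₂ = V₂/√(g·y₂) = 1.75/√(32.2×0.958) = 0.315.
Applying the sequent-depth relation in reverse, y₁/y₂ = ½[√(1 + 8Fr₂²) − 1] = ½[√1.794 − 1] = 0.170.
y₁ = 0.170 × 0.958 = 0.163 ft.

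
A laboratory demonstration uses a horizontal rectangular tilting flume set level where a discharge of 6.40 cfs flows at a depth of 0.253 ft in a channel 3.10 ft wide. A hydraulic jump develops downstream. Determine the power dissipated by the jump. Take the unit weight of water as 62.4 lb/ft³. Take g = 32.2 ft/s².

P = 0.219 hp

q = Q/b = 6.40/3.10 = 2.06 ft²/s; V₁ = q/y₁ = 8.16 ft/s. Fr₁ = V₁/√(g·y₁) = 2.86.
Sequent-depth ratio: y₂/y₁ = ½[√(1 + 8Fr₁²) − 1] = ½[√66.39 − 1] = 3.57.
y₂ = 3.57 × 0.253 = 0.904 ft.
Head loss: ΔE = (y₂ − y₁)³/(4y₁y₂) = (0.904 − 0.253)³/(4×0.253×0.904) = 0.276/0.915 = 0.302 ft.
P = γ·Q·ΔE/550 = 62.4 × 6.40 × 0.302 / 550 = 0.219 hp.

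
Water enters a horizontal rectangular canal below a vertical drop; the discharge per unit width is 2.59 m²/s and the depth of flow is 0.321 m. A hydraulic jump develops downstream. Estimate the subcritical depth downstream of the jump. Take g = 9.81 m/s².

y₂ = 1.91 m

V₁ = q/y₁ = 2.59/0.321 = 8.07 m/s. Fr₁ = V₁/√(g·y₁) = 8.07/√(9.81×0.321) = 4.55.
Conjugate-depth relation: y₂/y₁ = ½[√(1 + 8Fr₁²) − 1] = ½[√166.4 − 1] = 5.95.
y₂ = 5.95 × 0.321 = 1.91 m.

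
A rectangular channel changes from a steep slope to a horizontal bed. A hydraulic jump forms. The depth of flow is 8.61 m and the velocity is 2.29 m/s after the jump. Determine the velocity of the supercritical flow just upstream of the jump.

Fr₂ = V₂/√(g·y₂) = 2.29/√(9.81×8.61) = 0.249.
The Bélanger relation is symmetric: y₁/y₂ = ½[√(1 + 8Fr₂²) − 1] = ½[√1.497 − 1] = 0.112.
y₁ = 0.112 × 8.61 = 0.962 m.
V₁ = q/y₁ = 19.7/0.962 = 20.5 m/s.

V₁ = 20.5 m/s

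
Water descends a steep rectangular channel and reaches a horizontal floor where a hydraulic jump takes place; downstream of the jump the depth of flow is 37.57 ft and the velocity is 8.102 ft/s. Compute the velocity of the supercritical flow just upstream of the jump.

Fr₂ = V₂/√(g·y₂) = 8.102/√(32.2×37.57) = 0.2329.
The Bélanger relation is symmetric: y₁/y₂ = ½[√(1 + 8Fr₂²) − 1] = ½[√1.4341 − 1] = 0.09877.
y₁ = 0.09877 × 37.57 = 3.711 ft.
V₁ = q/y₁ = 304.4/3.711 = 82.03 ft/s.

V₁ = 82.03 ft/s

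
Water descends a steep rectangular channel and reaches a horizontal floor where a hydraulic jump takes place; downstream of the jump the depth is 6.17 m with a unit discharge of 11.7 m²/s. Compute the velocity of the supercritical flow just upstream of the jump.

V₁ = 17.7 m/s

V₂ = q/y₂ = 11.7/6.17 = 1.90 m/s; Fr₂ = V₂/√(g·y₂) = 0.244.
Since the conjugate-depth ratio holds either way, y₁/y₂ = ½[√(1 + 8Fr₂²) − 1] = ½[√1.475 − 1] = 0.107.
y₁ = 0.107 × 6.17 = 0.662 m.
V₁ = q/y₁ = 11.7/0.662 = 17.7 m/s.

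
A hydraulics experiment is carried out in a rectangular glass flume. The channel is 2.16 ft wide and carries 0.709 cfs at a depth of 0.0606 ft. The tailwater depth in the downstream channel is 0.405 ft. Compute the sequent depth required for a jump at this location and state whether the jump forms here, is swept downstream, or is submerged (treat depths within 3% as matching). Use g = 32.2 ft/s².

y₂ = 0.303 ft; the jump is submerged

q = Q/b = 0.709/2.16 = 0.328 ft²/s; V₁ = q/y₁ = 5.42 ft/s. Fr₁ = V₁/√(g·y₁) = 3.88.
Sequent-depth ratio: y₂/y₁ = ½[√(1 + 8Fr₁²) − 1] = ½[√121.3 − 1] = 5.01.
y₂ = 5.01 × 0.0606 = 0.303 ft.
Tailwater y_tw = 0.405 ft: y_tw > y₂, so the jump is submerged.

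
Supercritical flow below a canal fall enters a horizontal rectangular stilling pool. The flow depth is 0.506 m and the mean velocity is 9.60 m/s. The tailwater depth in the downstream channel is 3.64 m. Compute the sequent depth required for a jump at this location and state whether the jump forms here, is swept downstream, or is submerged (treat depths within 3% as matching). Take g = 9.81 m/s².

Fr₁ = V₁/√(g·y₁) = 9.60/√(9.81×0.506) = 4.31.
Conjugate-depth relation: y₂/y₁ = ½[√(1 + 8Fr₁²) − 1] = ½[√149.5 − 1] = 5.61.
y₂ = 5.61 × 0.506 = 2.84 m.
Tailwater y_tw = 3.64 m: y_tw > y₂, so the jump is submerged.

y₂ = 2.84 m; the jump is submerged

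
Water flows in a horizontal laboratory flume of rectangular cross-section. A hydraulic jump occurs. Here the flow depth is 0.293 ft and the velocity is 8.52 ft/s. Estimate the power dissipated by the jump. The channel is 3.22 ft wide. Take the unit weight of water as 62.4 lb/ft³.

Fr₁ = V₁/√(g·y₁) = 8.52/√(32.2×0.293) = 2.77.
Sequent-depth ratio: y₂/y₁ = ½[√(1 + 8Fr₁²) − 1] = ½[√62.55 − 1] = 3.45.
y₂ = 3.45 × 0.293 = 1.01 ft.
q = V₁·y₁ = 8.52 × 0.293 = 2.50 ft²/s. V₂ = q/y₂ = 2.50/1.01 = 2.47 ft/s. E₁ = y₁ + V₁²/2g = 1.42 ft; E₂ = y₂ + V₂²/2g = 1.11 ft. ΔE = E₁ − E₂ = 0.314 ft.
Q = q·b = 2.50 × 3.22 = 8.04 cfs. P = γ·Q·ΔE/550 = 62.4 × 8.04 × 0.314 / 550 = 0.286 hp.

P = 0.286 hp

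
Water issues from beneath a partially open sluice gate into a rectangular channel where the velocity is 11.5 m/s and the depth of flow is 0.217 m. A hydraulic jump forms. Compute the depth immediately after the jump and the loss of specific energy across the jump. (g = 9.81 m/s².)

Fr₁ = V₁/√(g·y₁) = 11.5/√(9.81×0.217) = 7.88.
Sequent-depth ratio: y₂/y₁ = ½[√(1 + 8Fr₁²) − 1] = ½[√498.0 − 1] = 10.7.
y₂ = 10.7 × 0.217 = 2.31 m.
q = V₁·y₁ = 11.5 × 0.217 = 2.50 m²/s. V₂ = q/y₂ = 2.50/2.31 = 1.08 m/s. E₁ = y₁ + V₁²/2g = 6.96 m; E₂ = y₂ + V₂²/2g = 2.37 m. ΔE = E₁ − E₂ = 4.59 m.

y₂ = 2.31 m; ΔE = 4.59 m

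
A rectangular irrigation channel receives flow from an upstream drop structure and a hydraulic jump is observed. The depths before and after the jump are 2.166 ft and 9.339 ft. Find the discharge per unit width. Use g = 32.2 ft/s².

q = 61.21 ft²/s

For a rectangular channel the momentum equation gives q² = ½·g·y₁·y₂·(y₁ + y₂) = ½×32.2×2.166×9.339×11.51 = 3747.
q = √3747 = 61.21 ft²/s.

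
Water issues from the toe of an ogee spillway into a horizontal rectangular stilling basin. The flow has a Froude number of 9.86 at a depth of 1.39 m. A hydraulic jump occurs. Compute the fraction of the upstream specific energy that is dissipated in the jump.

Fr₁ = 9.86 (given).
Conjugate-depth relation: y₂/y₁ = ½[√(1 + 8Fr₁²) − 1] = ½[√778.8 − 1] = 13.5.
y₂ = 13.5 × 1.39 = 18.7 m.
E₁ = y₁(1 + Fr₁²/2) = 1.39×(1 + 9.86²/2) = 69.0 m. ΔE = (y₂ − y₁)³/(4y₁y₂) = 49.9 m. ΔE/E₁ = 49.9/69.0 = 0.723.

ΔE/E₁ = 0.723 (72.3%)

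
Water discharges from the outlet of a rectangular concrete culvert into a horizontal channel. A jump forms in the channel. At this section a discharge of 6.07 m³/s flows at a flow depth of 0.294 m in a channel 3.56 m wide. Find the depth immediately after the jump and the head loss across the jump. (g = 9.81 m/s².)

y₂ = 1.28 m; ΔE = 0.637 m

q = Q/b = 6.07/3.56 = 1.71 m²/s; V₁ = q/y₁ = 5.80 m/s. Fr₁ = V₁/√(g·y₁) = 3.41.
Bélanger equation: y₂/y₁ = ½[√(1 + 8Fr₁²) − 1] = ½[√94.29 − 1] = 4.36.
y₂ = 4.36 × 0.294 = 1.28 m.
Head loss: ΔE = (y₂ − y₁)³/(4y₁y₂) = (1.28 − 0.294)³/(4×0.294×1.28) = 0.960/1.51 = 0.637 m.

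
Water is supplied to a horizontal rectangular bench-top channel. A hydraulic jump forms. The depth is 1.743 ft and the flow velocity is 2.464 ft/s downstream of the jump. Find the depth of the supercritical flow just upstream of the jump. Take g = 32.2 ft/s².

y₁ = 0.3188 ft

Fr₂ = V₂/√(g·y₂) = 2.464/√(32.2×1.743) = 0.3289.
From the momentum equation (using Fr₂), y₁/y₂ = ½[√(1 + 8Fr₂²) − 1] = ½[√1.8654 − 1] = 0.1829.
y₁ = 0.1829 × 1.743 = 0.3188 ft.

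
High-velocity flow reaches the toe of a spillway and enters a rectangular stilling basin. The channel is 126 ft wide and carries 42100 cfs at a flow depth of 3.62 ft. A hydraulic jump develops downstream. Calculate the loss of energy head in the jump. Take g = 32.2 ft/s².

ΔE = 92.9 ft

q = Q/b = 42100/126 = 334 ft²/s; V₁ = q/y₁ = 92.3 ft/s. Fr₁ = V₁/√(g·y₁) = 8.55.
Conjugate-depth relation: y₂/y₁ = ½[√(1 + 8Fr₁²) − 1] = ½[√585.7 − 1] = 11.6.
y₂ = 11.6 × 3.62 = 42.0 ft.
V₂ = q/y₂ = 334/42.0 = 7.96 ft/s. E₁ = y₁ + V₁²/2g = 136 ft; E₂ = y₂ + V₂²/2g = 43.0 ft. ΔE = E₁ − E₂ = 92.9 ft.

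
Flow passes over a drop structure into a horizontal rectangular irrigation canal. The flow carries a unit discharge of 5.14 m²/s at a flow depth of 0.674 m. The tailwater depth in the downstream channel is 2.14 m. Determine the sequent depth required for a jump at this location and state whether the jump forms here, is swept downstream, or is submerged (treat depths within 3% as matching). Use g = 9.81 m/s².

y₂ = 2.51 m; the jump is swept downstream

V₁ = q/y₁ = 5.14/0.674 = 7.63 m/s. Fr₁ = V₁/√(g·y₁) = 7.63/√(9.81×0.674) = 2.97.
Conjugate-depth relation: y₂/y₁ = ½[√(1 + 8Fr₁²) − 1] = ½[√71.37 − 1] = 3.72.
y₂ = 3.72 × 0.674 = 2.51 m.
Tailwater y_tw = 2.14 m: y_tw < y₂, so the jump is swept downstream.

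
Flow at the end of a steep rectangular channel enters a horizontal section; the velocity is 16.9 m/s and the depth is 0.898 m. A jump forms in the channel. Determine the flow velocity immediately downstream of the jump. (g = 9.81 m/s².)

Fr₁ = V₁/√(g·y₁) = 16.9/√(9.81×0.898) = 5.69.
Conjugate-depth relation: y₂/y₁ = ½[√(1 + 8Fr₁²) − 1] = ½[√260.4 − 1] = 7.57.
y₂ = 7.57 × 0.898 = 6.80 m.
q = V₁·y₁ = 16.9 × 0.898 = 15.2 m²/s.
V₂ = q/y₂ = 15.2/6.80 = 2.23 m/s.

V₂ = 2.23 m/s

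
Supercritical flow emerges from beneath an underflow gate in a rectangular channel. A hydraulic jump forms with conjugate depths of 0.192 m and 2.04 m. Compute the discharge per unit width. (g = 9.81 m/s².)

For a rectangular channel the momentum equation gives q² = ½·g·y₁·y₂·(y₁ + y₂) = ½×9.81×0.192×2.04×2.23 = 4.29.
q = √4.29 = 2.07 m²/s.

q = 2.07 m²/s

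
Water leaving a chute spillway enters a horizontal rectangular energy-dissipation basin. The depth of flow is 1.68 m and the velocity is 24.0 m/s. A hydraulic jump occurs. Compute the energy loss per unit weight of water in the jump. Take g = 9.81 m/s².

Fr₁ = V₁/√(g·y₁) = 24.0/√(9.81×1.68) = 5.91.
Bélanger equation: y₂/y₁ = ½[√(1 + 8Fr₁²) − 1] = ½[√280.6 − 1] = 7.88.
y₂ = 7.88 × 1.68 = 13.2 m.
q = V₁·y₁ = 24.0 × 1.68 = 40.3 m²/s. V₂ = q/y₂ = 40.3/13.2 = 3.05 m/s. E₁ = y₁ + V₁²/2g = 31.0 m; E₂ = y₂ + V₂²/2g = 13.7 m. ΔE = E₁ − E₂ = 17.3 m.

ΔE = 17.3 m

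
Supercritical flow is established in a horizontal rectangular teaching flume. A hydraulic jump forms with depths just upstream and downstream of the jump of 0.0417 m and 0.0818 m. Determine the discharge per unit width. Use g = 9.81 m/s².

For a rectangular channel the momentum equation gives q² = ½·g·y₁·y₂·(y₁ + y₂) = ½×9.81×0.0417×0.0818×0.123 = 0.00207.
q = √0.00207 = 0.0455 m²/s.

q = 0.0455 m²/s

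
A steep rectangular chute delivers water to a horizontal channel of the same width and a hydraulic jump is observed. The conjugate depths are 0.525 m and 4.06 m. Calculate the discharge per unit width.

For a rectangular channel the momentum equation gives q² = ½·g·y₁·y₂·(y₁ + y₂) = ½×9.81×0.525×4.06×4.58 = 47.9.
q = √47.9 = 6.92 m²/s.

q = 6.92 m²/s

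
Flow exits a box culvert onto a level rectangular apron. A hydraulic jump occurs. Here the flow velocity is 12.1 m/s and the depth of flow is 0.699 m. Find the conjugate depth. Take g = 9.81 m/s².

Fr₁ = V₁/√(g·y₁) = 12.1/√(9.81×0.699) = 4.62.
Conjugate-depth relation: y₂/y₁ = ½[√(1 + 8Fr₁²) − 1] = ½[√171.8 − 1] = 6.05.
y₂ = 6.05 × 0.699 = 4.23 m.

y₂ = 4.23 m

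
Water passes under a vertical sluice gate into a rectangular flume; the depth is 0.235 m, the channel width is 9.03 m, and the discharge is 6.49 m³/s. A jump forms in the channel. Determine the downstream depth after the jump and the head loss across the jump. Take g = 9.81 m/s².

q = Q/b = 6.49/9.03 = 0.719 m²/s; V₁ = q/y₁ = 3.06 m/s. Fr₁ = V₁/√(g·y₁) = 2.01.
Conjugate-depth relation: y₂/y₁ = ½[√(1 + 8Fr₁²) − 1] = ½[√33.46 − 1] = 2.39.
y₂ = 2.39 × 0.235 = 0.562 m.
Head loss: ΔE = (y₂ − y₁)³/(4y₁y₂) = (0.562 − 0.235)³/(4×0.235×0.562) = 0.0350/0.528 = 0.0663 m.

y₂ = 0.562 m; ΔE = 0.0663 m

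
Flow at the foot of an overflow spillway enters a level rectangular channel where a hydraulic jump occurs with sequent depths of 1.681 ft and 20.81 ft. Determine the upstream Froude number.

Fr₁ = 9.100

For a rectangular channel the momentum equation gives q² = ½·g·y₁·y₂·(y₁ + y₂) = ½×32.2×1.681×20.81×22.49 = 12667.
q = √12667 = 112.5 ft²/s.
V₁ = q/y₁ = 66.95 ft/s; Fr₁ = V₁/√(g·y₁) = 9.100.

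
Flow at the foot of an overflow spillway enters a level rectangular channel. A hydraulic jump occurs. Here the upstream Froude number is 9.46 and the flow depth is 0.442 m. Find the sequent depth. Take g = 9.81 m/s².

Fr₁ = 9.46 (given).
Conjugate-depth relation: y₂/y₁ = ½[√(1 + 8Fr₁²) − 1] = ½[√716.9 − 1] = 12.9.
y₂ = 12.9 × 0.442 = 5.70 m.

y₂ = 5.70 m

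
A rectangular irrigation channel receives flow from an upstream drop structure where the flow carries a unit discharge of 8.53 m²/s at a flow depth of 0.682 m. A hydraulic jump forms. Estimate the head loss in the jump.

V₁ = q/y₁ = 8.53/0.682 = 12.5 m/s. Fr₁ = V₁/√(g·y₁) = 12.5/√(9.81×0.682) = 4.84.
By Bélanger, y₂/y₁ = ½[√(1 + 8Fr₁²) − 1] = ½[√188.1 − 1] = 6.36.
y₂ = 6.36 × 0.682 = 4.34 m.
Head loss: ΔE = (y₂ − y₁)³/(4y₁y₂) = (4.34 − 0.682)³/(4×0.682×4.34) = 48.8/11.8 = 4.12 m.

ΔE = 4.12 m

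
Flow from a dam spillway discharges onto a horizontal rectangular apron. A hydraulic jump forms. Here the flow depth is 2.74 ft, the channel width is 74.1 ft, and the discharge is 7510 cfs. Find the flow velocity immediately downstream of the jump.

q = Q/b = 7510/74.1 = 101 ft²/s; V₁ = q/y₁ = 37.0 ft/s. Fr₁ = V₁/√(g·y₁) = 3.94.
Bélanger equation: y₂/y₁ = ½[√(1 + 8Fr₁²) − 1] = ½[√125.1 − 1] = 5.09.
y₂ = 5.09 × 2.74 = 14.0 ft.
V₂ = q/y₂ = 101/14.0 = 7.26 ft/s.

V₂ = 7.26 ft/s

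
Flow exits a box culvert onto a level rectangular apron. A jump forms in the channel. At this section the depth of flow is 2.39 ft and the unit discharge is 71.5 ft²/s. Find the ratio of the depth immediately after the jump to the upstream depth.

y₂/y₁ = 4.35

V₁ = q/y₁ = 71.5/2.39 = 29.9 ft/s. Fr₁ = V₁/√(g·y₁) = 29.9/√(32.2×2.39) = 3.41.
Sequent-depth ratio: y₂/y₁ = ½[√(1 + 8Fr₁²) − 1] = ½[√94.04 − 1] = 4.35.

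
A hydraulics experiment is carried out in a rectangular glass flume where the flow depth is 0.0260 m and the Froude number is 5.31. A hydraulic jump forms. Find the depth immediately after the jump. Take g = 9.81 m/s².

Fr₁ = 5.31 (given).
From the momentum equation for a rectangular channel, y₂/y₁ = ½[√(1 + 8Fr₁²) − 1] = ½[√226.6 − 1] = 7.03.
y₂ = 7.03 × 0.0260 = 0.183 m.

y₂ = 0.183 m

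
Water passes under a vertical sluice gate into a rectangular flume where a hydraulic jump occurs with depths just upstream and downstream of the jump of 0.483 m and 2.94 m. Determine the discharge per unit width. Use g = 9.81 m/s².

q = 4.88 m²/s

For a rectangular channel the momentum equation gives q² = ½·g·y₁·y₂·(y₁ + y₂) = ½×9.81×0.483×2.94×3.42 = 23.8.
q = √23.8 = 4.88 m²/s.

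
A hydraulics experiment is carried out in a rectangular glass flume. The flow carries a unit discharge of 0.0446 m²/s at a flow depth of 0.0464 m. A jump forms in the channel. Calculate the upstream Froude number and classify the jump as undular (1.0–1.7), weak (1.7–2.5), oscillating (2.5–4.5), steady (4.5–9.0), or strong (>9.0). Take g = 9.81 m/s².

V₁ = q/y₁ = 0.0446/0.0464 = 0.961 m/s. Fr₁ = V₁/√(g·y₁) = 0.961/√(9.81×0.0464) = 1.42.
Fr₁ = 1.42 lies in the undular range.

Fr₁ = 1.42; undular jump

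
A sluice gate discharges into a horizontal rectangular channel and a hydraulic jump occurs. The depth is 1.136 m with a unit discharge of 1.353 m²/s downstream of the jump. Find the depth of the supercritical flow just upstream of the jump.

V₂ = q/y₂ = 1.353/1.136 = 1.191 m/s; Fr₂ = V₂/√(g·y₂) = 0.3568.
From the momentum equation (using Fr₂), y₁/y₂ = ½[√(1 + 8Fr₂²) − 1] = ½[√2.0183 − 1] = 0.2103.
y₁ = 0.2103 × 1.136 = 0.2389 m.

y₁ = 0.2389 m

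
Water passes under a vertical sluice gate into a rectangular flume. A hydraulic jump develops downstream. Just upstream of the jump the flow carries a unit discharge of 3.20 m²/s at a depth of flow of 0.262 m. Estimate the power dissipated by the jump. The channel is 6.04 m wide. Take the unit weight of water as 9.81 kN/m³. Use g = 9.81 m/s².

P = 967 kW

V₁ = q/y₁ = 3.20/0.262 = 12.2 m/s. Fr₁ = V₁/√(g·y₁) = 12.2/√(9.81×0.262) = 7.62.
Bélanger equation: y₂/y₁ = ½[√(1 + 8Fr₁²) − 1] = ½[√465.3 − 1] = 10.3.
y₂ = 10.3 × 0.262 = 2.69 m.
Head loss: ΔE = (y₂ − y₁)³/(4y₁y₂) = (2.69 − 0.262)³/(4×0.262×2.69) = 14.4/2.82 = 5.10 m.
Q = q·b = 3.20 × 6.04 = 19.3 m³/s. P = γ·Q·ΔE = 9.81 × 19.3 × 5.10 = 967 kW.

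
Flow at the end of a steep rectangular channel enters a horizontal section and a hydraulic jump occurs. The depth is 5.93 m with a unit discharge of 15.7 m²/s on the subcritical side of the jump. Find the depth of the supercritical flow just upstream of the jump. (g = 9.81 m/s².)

y₁ = 1.19 m

V₂ = q/y₂ = 15.7/5.93 = 2.65 m/s; Fr₂ = V₂/√(g·y₂) = 0.347.
Applying the sequent-depth relation in reverse, y₁/y₂ = ½[√(1 + 8Fr₂²) − 1] = ½[√1.964 − 1] = 0.201.
y₁ = 0.201 × 5.93 = 1.19 m.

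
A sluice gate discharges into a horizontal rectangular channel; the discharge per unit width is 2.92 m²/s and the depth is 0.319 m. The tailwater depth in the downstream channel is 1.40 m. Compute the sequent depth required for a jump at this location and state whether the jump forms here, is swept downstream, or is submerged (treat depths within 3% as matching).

y₂ = 2.18 m; the jump is swept downstream

V₁ = q/y₁ = 2.92/0.319 = 9.15 m/s. Fr₁ = V₁/√(g·y₁) = 9.15/√(9.81×0.319) = 5.17.
Sequent-depth ratio: y₂/y₁ = ½[√(1 + 8Fr₁²) − 1] = ½[√215.2 − 1] = 6.83.
y₂ = 6.83 × 0.319 = 2.18 m.
Tailwater y_tw = 1.40 m: y_tw < y₂, so the jump is swept downstream.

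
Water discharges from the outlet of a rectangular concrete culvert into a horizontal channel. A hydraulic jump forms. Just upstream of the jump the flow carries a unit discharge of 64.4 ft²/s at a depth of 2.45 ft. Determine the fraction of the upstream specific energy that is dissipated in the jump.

V₁ = q/y₁ = 64.4/2.45 = 26.3 ft/s. Fr₁ = V₁/√(g·y₁) = 26.3/√(32.2×2.45) = 2.96.
Bélanger equation: y₂/y₁ = ½[√(1 + 8Fr₁²) − 1] = ½[√71.07 − 1] = 3.72.
y₂ = 3.72 × 2.45 = 9.10 ft.
E₁ = y₁ + V₁²/2g = 13.2 ft. ΔE = (y₂ − y₁)³/(4y₁y₂) = 3.30 ft. ΔE/E₁ = 3.30/13.2 = 0.250.

ΔE/E₁ = 0.250 (25.0%)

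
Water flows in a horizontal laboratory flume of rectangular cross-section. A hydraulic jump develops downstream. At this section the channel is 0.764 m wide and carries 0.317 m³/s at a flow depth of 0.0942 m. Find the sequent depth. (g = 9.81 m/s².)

q = Q/b = 0.317/0.764 = 0.415 m²/s; V₁ = q/y₁ = 4.40 m/s. Fr₁ = V₁/√(g·y₁) = 4.58.
Conjugate-depth relation: y₂/y₁ = ½[√(1 + 8Fr₁²) − 1] = ½[√169.0 − 1] = 6.00.
y₂ = 6.00 × 0.0942 = 0.565 m.

y₂ = 0.565 m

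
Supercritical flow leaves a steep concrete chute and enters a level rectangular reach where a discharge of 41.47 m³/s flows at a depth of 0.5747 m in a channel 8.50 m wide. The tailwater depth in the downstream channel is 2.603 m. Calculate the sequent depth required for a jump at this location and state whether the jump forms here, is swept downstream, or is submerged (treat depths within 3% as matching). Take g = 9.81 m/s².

q = Q/b = 41.47/8.50 = 4.879 m²/s; V₁ = q/y₁ = 8.489 m/s. Fr₁ = V₁/√(g·y₁) = 3.575.
Conjugate-depth relation: y₂/y₁ = ½[√(1 + 8Fr₁²) − 1] = ½[√103.27 − 1] = 4.581.
y₂ = 4.581 × 0.5747 = 2.633 m.
Tailwater y_tw = 2.603 m: y_tw ≈ y₂, so the jump forms here.

y₂ = 2.633 m; the jump forms here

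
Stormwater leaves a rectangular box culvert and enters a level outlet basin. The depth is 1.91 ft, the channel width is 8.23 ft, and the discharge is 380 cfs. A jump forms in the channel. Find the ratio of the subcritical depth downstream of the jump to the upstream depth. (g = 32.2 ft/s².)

y₂/y₁ = 3.89

q = Q/b = 380/8.23 = 46.2 ft²/s; V₁ = q/y₁ = 24.2 ft/s. Fr₁ = V₁/√(g·y₁) = 3.08.
Conjugate-depth relation: y₂/y₁ = ½[√(1 + 8Fr₁²) − 1] = ½[√77.02 − 1] = 3.89.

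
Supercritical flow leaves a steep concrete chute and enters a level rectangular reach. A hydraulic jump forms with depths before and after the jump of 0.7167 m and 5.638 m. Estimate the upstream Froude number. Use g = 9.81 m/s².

Fr₁ = 5.906

For a rectangular channel the momentum equation gives q² = ½·g·y₁·y₂·(y₁ + y₂) = ½×9.81×0.7167×5.638×6.355 = 125.9.
q = √125.9 = 11.22 m²/s.
V₁ = q/y₁ = 15.66 m/s; Fr₁ = V₁/√(g·y₁) = 5.906.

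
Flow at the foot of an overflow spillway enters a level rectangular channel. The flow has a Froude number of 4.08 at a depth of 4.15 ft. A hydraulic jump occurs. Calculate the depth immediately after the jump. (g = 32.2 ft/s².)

y₂ = 22.0 ft

Fr₁ = 4.08 (given).
By Bélanger, y₂/y₁ = ½[√(1 + 8Fr₁²) − 1] = ½[√134.2 − 1] = 5.29.
y₂ = 5.29 × 4.15 = 22.0 ft.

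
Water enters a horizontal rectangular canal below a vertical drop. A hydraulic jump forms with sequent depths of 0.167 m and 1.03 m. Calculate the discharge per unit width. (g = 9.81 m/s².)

For a rectangular channel the momentum equation gives q² = ½·g·y₁·y₂·(y₁ + y₂) = ½×9.81×0.167×1.03×1.20 = 1.01.
q = √1.01 = 1.00 m²/s.

q = 1.00 m²/s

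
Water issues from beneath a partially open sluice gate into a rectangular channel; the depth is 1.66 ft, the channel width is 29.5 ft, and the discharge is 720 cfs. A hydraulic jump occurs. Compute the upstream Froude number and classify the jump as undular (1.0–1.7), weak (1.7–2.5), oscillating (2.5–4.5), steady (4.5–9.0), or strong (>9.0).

Fr₁ = 2.01; weak jump

q = Q/b = 720/29.5 = 24.4 ft²/s; V₁ = q/y₁ = 14.7 ft/s. Fr₁ = V₁/√(g·y₁) = 2.01.
Fr₁ = 2.01 lies in the weak range.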